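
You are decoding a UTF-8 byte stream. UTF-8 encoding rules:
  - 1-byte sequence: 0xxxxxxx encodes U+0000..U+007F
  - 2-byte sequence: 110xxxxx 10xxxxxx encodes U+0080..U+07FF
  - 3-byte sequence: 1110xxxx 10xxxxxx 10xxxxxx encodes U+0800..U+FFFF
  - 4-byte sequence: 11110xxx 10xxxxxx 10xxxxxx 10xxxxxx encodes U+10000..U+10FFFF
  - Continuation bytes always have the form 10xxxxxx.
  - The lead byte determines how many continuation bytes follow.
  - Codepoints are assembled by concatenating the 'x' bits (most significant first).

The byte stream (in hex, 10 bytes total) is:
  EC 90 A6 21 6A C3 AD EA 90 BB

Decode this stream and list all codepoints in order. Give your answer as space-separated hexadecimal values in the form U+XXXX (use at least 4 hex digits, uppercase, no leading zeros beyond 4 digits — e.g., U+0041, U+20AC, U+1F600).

Byte[0]=EC: 3-byte lead, need 2 cont bytes. acc=0xC
Byte[1]=90: continuation. acc=(acc<<6)|0x10=0x310
Byte[2]=A6: continuation. acc=(acc<<6)|0x26=0xC426
Completed: cp=U+C426 (starts at byte 0)
Byte[3]=21: 1-byte ASCII. cp=U+0021
Byte[4]=6A: 1-byte ASCII. cp=U+006A
Byte[5]=C3: 2-byte lead, need 1 cont bytes. acc=0x3
Byte[6]=AD: continuation. acc=(acc<<6)|0x2D=0xED
Completed: cp=U+00ED (starts at byte 5)
Byte[7]=EA: 3-byte lead, need 2 cont bytes. acc=0xA
Byte[8]=90: continuation. acc=(acc<<6)|0x10=0x290
Byte[9]=BB: continuation. acc=(acc<<6)|0x3B=0xA43B
Completed: cp=U+A43B (starts at byte 7)

Answer: U+C426 U+0021 U+006A U+00ED U+A43B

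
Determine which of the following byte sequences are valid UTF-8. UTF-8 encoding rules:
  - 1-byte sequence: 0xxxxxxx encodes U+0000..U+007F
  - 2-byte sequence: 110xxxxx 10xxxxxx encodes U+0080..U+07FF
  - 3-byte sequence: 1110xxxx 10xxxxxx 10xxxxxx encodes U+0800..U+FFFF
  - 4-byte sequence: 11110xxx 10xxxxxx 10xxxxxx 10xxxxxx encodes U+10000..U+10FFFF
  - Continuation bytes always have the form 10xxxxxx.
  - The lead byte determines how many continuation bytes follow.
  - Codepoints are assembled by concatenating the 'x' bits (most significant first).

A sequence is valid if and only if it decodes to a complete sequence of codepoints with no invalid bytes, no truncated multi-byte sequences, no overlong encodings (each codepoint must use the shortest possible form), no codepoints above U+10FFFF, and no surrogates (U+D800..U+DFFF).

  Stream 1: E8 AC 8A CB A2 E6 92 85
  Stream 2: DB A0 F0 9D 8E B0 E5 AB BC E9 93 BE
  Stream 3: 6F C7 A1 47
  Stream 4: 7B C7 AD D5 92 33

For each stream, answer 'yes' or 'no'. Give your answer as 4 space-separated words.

Answer: yes yes yes yes

Derivation:
Stream 1: decodes cleanly. VALID
Stream 2: decodes cleanly. VALID
Stream 3: decodes cleanly. VALID
Stream 4: decodes cleanly. VALID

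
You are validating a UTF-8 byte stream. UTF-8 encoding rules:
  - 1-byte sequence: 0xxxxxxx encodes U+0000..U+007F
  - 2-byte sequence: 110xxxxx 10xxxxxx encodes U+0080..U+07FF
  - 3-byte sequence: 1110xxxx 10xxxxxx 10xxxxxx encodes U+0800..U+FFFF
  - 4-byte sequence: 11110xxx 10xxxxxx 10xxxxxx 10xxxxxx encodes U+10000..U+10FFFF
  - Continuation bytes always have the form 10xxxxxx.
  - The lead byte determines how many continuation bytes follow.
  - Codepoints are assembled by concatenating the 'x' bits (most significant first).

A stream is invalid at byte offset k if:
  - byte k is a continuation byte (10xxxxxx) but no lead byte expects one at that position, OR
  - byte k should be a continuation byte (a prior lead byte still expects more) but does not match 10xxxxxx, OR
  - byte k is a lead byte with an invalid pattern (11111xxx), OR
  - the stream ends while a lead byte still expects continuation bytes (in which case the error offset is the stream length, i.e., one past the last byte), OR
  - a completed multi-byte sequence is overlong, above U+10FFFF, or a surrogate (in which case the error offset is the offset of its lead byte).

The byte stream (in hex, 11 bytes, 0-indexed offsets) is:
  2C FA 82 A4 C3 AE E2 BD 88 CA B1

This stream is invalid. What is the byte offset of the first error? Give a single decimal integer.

Answer: 1

Derivation:
Byte[0]=2C: 1-byte ASCII. cp=U+002C
Byte[1]=FA: INVALID lead byte (not 0xxx/110x/1110/11110)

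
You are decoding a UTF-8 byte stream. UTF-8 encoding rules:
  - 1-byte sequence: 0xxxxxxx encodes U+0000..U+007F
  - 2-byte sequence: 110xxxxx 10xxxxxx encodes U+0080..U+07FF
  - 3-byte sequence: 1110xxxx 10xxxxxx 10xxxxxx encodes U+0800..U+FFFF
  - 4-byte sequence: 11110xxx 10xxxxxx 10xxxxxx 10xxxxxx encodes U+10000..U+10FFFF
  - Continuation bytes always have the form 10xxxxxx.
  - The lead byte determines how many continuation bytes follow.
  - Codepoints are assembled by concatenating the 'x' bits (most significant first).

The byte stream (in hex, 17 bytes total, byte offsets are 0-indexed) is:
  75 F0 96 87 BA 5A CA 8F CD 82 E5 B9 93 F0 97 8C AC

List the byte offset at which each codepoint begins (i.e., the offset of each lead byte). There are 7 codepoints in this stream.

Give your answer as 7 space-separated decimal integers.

Answer: 0 1 5 6 8 10 13

Derivation:
Byte[0]=75: 1-byte ASCII. cp=U+0075
Byte[1]=F0: 4-byte lead, need 3 cont bytes. acc=0x0
Byte[2]=96: continuation. acc=(acc<<6)|0x16=0x16
Byte[3]=87: continuation. acc=(acc<<6)|0x07=0x587
Byte[4]=BA: continuation. acc=(acc<<6)|0x3A=0x161FA
Completed: cp=U+161FA (starts at byte 1)
Byte[5]=5A: 1-byte ASCII. cp=U+005A
Byte[6]=CA: 2-byte lead, need 1 cont bytes. acc=0xA
Byte[7]=8F: continuation. acc=(acc<<6)|0x0F=0x28F
Completed: cp=U+028F (starts at byte 6)
Byte[8]=CD: 2-byte lead, need 1 cont bytes. acc=0xD
Byte[9]=82: continuation. acc=(acc<<6)|0x02=0x342
Completed: cp=U+0342 (starts at byte 8)
Byte[10]=E5: 3-byte lead, need 2 cont bytes. acc=0x5
Byte[11]=B9: continuation. acc=(acc<<6)|0x39=0x179
Byte[12]=93: continuation. acc=(acc<<6)|0x13=0x5E53
Completed: cp=U+5E53 (starts at byte 10)
Byte[13]=F0: 4-byte lead, need 3 cont bytes. acc=0x0
Byte[14]=97: continuation. acc=(acc<<6)|0x17=0x17
Byte[15]=8C: continuation. acc=(acc<<6)|0x0C=0x5CC
Byte[16]=AC: continuation. acc=(acc<<6)|0x2C=0x1732C
Completed: cp=U+1732C (starts at byte 13)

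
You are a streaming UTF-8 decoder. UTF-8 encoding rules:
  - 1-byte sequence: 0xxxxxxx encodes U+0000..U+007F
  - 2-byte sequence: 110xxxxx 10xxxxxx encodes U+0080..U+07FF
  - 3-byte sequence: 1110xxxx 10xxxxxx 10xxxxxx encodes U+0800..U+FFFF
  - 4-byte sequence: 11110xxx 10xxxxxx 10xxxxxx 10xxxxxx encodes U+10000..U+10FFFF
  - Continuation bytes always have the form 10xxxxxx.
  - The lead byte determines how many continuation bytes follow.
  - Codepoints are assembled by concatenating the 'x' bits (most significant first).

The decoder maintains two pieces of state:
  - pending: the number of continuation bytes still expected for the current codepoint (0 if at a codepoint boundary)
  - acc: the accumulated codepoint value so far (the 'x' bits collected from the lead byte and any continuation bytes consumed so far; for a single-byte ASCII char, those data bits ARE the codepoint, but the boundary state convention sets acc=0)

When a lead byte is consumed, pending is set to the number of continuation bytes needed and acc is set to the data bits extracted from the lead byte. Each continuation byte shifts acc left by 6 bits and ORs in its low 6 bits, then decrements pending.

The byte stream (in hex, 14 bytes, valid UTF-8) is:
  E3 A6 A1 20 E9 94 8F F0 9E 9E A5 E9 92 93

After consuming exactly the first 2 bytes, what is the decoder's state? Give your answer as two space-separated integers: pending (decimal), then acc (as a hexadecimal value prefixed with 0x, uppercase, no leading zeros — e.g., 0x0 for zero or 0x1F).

Byte[0]=E3: 3-byte lead. pending=2, acc=0x3
Byte[1]=A6: continuation. acc=(acc<<6)|0x26=0xE6, pending=1

Answer: 1 0xE6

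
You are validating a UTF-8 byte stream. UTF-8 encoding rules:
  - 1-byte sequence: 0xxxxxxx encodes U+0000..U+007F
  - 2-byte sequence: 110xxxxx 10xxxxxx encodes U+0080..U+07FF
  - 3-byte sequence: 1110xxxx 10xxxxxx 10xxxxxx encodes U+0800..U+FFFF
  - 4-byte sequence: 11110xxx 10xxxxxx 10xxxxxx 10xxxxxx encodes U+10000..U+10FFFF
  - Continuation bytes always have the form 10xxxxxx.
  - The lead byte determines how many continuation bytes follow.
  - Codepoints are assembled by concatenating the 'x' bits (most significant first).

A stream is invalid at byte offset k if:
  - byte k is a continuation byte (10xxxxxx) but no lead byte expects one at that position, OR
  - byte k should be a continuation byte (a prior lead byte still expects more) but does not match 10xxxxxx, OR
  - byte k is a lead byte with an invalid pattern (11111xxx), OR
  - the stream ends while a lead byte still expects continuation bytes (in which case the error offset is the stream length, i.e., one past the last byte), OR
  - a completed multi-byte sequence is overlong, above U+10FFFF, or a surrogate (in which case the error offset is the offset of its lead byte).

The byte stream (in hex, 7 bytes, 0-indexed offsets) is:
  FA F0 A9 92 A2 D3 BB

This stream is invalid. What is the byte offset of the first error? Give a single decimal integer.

Answer: 0

Derivation:
Byte[0]=FA: INVALID lead byte (not 0xxx/110x/1110/11110)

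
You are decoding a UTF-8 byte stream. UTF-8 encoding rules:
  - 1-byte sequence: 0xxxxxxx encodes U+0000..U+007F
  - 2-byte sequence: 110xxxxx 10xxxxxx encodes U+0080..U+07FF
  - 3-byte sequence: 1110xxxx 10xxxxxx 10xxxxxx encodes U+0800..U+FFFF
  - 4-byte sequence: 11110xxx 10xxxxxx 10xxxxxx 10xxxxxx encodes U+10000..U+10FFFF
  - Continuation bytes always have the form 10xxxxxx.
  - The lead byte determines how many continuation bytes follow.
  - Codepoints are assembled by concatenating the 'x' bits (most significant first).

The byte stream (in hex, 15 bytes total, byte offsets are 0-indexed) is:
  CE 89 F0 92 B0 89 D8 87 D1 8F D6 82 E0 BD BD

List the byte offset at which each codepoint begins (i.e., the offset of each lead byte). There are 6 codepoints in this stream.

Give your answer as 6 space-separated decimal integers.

Answer: 0 2 6 8 10 12

Derivation:
Byte[0]=CE: 2-byte lead, need 1 cont bytes. acc=0xE
Byte[1]=89: continuation. acc=(acc<<6)|0x09=0x389
Completed: cp=U+0389 (starts at byte 0)
Byte[2]=F0: 4-byte lead, need 3 cont bytes. acc=0x0
Byte[3]=92: continuation. acc=(acc<<6)|0x12=0x12
Byte[4]=B0: continuation. acc=(acc<<6)|0x30=0x4B0
Byte[5]=89: continuation. acc=(acc<<6)|0x09=0x12C09
Completed: cp=U+12C09 (starts at byte 2)
Byte[6]=D8: 2-byte lead, need 1 cont bytes. acc=0x18
Byte[7]=87: continuation. acc=(acc<<6)|0x07=0x607
Completed: cp=U+0607 (starts at byte 6)
Byte[8]=D1: 2-byte lead, need 1 cont bytes. acc=0x11
Byte[9]=8F: continuation. acc=(acc<<6)|0x0F=0x44F
Completed: cp=U+044F (starts at byte 8)
Byte[10]=D6: 2-byte lead, need 1 cont bytes. acc=0x16
Byte[11]=82: continuation. acc=(acc<<6)|0x02=0x582
Completed: cp=U+0582 (starts at byte 10)
Byte[12]=E0: 3-byte lead, need 2 cont bytes. acc=0x0
Byte[13]=BD: continuation. acc=(acc<<6)|0x3D=0x3D
Byte[14]=BD: continuation. acc=(acc<<6)|0x3D=0xF7D
Completed: cp=U+0F7D (starts at byte 12)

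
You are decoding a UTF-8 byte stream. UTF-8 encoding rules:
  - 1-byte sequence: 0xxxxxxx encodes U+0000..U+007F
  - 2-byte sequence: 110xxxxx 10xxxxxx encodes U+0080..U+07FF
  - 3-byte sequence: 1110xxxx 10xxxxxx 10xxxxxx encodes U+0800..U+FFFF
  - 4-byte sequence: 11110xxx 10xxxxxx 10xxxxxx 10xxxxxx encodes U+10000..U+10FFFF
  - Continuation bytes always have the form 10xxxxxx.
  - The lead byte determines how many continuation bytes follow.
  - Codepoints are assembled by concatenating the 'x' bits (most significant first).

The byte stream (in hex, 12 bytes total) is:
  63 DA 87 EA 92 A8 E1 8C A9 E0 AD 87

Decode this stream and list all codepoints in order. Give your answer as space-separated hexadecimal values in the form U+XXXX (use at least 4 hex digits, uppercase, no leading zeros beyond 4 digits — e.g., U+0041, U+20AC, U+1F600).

Answer: U+0063 U+0687 U+A4A8 U+1329 U+0B47

Derivation:
Byte[0]=63: 1-byte ASCII. cp=U+0063
Byte[1]=DA: 2-byte lead, need 1 cont bytes. acc=0x1A
Byte[2]=87: continuation. acc=(acc<<6)|0x07=0x687
Completed: cp=U+0687 (starts at byte 1)
Byte[3]=EA: 3-byte lead, need 2 cont bytes. acc=0xA
Byte[4]=92: continuation. acc=(acc<<6)|0x12=0x292
Byte[5]=A8: continuation. acc=(acc<<6)|0x28=0xA4A8
Completed: cp=U+A4A8 (starts at byte 3)
Byte[6]=E1: 3-byte lead, need 2 cont bytes. acc=0x1
Byte[7]=8C: continuation. acc=(acc<<6)|0x0C=0x4C
Byte[8]=A9: continuation. acc=(acc<<6)|0x29=0x1329
Completed: cp=U+1329 (starts at byte 6)
Byte[9]=E0: 3-byte lead, need 2 cont bytes. acc=0x0
Byte[10]=AD: continuation. acc=(acc<<6)|0x2D=0x2D
Byte[11]=87: continuation. acc=(acc<<6)|0x07=0xB47
Completed: cp=U+0B47 (starts at byte 9)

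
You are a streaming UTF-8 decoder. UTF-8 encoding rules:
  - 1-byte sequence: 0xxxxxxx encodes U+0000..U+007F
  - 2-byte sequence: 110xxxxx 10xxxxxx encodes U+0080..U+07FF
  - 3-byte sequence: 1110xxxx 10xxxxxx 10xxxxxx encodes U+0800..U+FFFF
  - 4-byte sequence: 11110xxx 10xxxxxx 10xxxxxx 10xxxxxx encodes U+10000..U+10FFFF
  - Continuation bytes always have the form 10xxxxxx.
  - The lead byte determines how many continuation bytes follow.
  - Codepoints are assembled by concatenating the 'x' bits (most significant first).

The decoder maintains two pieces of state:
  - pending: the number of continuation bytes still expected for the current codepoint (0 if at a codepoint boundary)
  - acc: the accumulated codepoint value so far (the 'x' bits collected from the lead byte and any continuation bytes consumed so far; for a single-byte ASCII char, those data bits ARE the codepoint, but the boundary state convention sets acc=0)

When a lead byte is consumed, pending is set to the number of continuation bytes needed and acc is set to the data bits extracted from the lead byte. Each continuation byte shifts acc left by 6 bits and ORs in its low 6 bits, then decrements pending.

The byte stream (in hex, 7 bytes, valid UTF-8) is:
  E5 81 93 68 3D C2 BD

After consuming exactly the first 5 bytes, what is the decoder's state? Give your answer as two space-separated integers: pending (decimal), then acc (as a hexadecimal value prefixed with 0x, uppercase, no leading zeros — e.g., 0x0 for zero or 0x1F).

Byte[0]=E5: 3-byte lead. pending=2, acc=0x5
Byte[1]=81: continuation. acc=(acc<<6)|0x01=0x141, pending=1
Byte[2]=93: continuation. acc=(acc<<6)|0x13=0x5053, pending=0
Byte[3]=68: 1-byte. pending=0, acc=0x0
Byte[4]=3D: 1-byte. pending=0, acc=0x0

Answer: 0 0x0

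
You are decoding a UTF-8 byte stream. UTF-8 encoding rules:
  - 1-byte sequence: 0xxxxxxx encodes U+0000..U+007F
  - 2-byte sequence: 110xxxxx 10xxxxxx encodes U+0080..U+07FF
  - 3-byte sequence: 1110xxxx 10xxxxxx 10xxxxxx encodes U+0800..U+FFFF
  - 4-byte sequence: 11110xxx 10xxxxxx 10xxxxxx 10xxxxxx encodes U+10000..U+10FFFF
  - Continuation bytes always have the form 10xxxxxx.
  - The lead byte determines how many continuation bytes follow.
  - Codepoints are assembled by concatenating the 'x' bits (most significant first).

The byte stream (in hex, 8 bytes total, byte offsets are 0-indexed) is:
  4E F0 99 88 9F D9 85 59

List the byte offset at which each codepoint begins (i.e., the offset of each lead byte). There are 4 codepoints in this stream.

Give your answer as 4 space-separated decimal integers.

Answer: 0 1 5 7

Derivation:
Byte[0]=4E: 1-byte ASCII. cp=U+004E
Byte[1]=F0: 4-byte lead, need 3 cont bytes. acc=0x0
Byte[2]=99: continuation. acc=(acc<<6)|0x19=0x19
Byte[3]=88: continuation. acc=(acc<<6)|0x08=0x648
Byte[4]=9F: continuation. acc=(acc<<6)|0x1F=0x1921F
Completed: cp=U+1921F (starts at byte 1)
Byte[5]=D9: 2-byte lead, need 1 cont bytes. acc=0x19
Byte[6]=85: continuation. acc=(acc<<6)|0x05=0x645
Completed: cp=U+0645 (starts at byte 5)
Byte[7]=59: 1-byte ASCII. cp=U+0059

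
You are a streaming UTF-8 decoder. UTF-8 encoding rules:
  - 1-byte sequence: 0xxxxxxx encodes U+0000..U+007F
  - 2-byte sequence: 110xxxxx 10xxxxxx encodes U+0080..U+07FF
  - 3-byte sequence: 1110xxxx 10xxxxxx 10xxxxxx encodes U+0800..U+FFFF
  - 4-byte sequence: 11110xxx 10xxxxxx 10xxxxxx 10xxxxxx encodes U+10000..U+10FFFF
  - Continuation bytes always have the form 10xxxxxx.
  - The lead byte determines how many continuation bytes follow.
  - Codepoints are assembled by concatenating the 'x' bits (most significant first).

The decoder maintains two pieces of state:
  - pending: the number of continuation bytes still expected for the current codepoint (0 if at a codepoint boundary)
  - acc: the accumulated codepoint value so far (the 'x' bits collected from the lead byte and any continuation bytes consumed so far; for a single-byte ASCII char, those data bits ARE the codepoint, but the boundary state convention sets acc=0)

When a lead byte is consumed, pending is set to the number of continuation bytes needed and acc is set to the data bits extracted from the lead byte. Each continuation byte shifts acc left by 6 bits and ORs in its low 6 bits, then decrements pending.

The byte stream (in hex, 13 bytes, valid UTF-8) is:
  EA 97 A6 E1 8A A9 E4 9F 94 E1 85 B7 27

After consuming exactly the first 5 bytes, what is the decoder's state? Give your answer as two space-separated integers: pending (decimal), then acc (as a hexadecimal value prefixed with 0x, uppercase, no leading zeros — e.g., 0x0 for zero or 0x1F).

Byte[0]=EA: 3-byte lead. pending=2, acc=0xA
Byte[1]=97: continuation. acc=(acc<<6)|0x17=0x297, pending=1
Byte[2]=A6: continuation. acc=(acc<<6)|0x26=0xA5E6, pending=0
Byte[3]=E1: 3-byte lead. pending=2, acc=0x1
Byte[4]=8A: continuation. acc=(acc<<6)|0x0A=0x4A, pending=1

Answer: 1 0x4A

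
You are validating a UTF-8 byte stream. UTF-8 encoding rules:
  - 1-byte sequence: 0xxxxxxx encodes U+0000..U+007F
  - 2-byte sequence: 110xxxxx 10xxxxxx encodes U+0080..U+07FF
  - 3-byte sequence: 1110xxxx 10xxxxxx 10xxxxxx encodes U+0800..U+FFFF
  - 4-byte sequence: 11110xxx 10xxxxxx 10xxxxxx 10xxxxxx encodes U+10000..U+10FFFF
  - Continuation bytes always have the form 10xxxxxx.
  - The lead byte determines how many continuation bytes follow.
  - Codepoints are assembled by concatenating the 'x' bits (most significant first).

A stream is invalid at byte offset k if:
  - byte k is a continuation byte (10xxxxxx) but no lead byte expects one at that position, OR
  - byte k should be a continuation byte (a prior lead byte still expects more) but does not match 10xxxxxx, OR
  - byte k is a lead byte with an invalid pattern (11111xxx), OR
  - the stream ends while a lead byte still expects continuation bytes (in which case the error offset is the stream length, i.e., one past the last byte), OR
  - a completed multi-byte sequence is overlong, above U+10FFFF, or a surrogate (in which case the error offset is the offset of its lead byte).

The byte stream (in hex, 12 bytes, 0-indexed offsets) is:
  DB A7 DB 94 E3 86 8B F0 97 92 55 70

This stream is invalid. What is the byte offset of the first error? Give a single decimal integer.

Answer: 10

Derivation:
Byte[0]=DB: 2-byte lead, need 1 cont bytes. acc=0x1B
Byte[1]=A7: continuation. acc=(acc<<6)|0x27=0x6E7
Completed: cp=U+06E7 (starts at byte 0)
Byte[2]=DB: 2-byte lead, need 1 cont bytes. acc=0x1B
Byte[3]=94: continuation. acc=(acc<<6)|0x14=0x6D4
Completed: cp=U+06D4 (starts at byte 2)
Byte[4]=E3: 3-byte lead, need 2 cont bytes. acc=0x3
Byte[5]=86: continuation. acc=(acc<<6)|0x06=0xC6
Byte[6]=8B: continuation. acc=(acc<<6)|0x0B=0x318B
Completed: cp=U+318B (starts at byte 4)
Byte[7]=F0: 4-byte lead, need 3 cont bytes. acc=0x0
Byte[8]=97: continuation. acc=(acc<<6)|0x17=0x17
Byte[9]=92: continuation. acc=(acc<<6)|0x12=0x5D2
Byte[10]=55: expected 10xxxxxx continuation. INVALID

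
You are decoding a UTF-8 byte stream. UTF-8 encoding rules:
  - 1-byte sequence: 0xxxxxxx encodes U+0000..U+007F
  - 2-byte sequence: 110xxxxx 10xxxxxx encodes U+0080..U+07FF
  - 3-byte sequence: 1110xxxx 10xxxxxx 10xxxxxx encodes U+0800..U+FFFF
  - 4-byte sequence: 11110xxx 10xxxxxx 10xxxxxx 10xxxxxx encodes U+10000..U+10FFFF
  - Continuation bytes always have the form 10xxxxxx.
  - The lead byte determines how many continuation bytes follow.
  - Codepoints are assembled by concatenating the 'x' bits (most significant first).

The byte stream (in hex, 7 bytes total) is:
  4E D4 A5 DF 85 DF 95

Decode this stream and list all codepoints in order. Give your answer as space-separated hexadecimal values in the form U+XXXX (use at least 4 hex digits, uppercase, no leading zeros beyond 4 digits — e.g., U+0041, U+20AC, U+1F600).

Answer: U+004E U+0525 U+07C5 U+07D5

Derivation:
Byte[0]=4E: 1-byte ASCII. cp=U+004E
Byte[1]=D4: 2-byte lead, need 1 cont bytes. acc=0x14
Byte[2]=A5: continuation. acc=(acc<<6)|0x25=0x525
Completed: cp=U+0525 (starts at byte 1)
Byte[3]=DF: 2-byte lead, need 1 cont bytes. acc=0x1F
Byte[4]=85: continuation. acc=(acc<<6)|0x05=0x7C5
Completed: cp=U+07C5 (starts at byte 3)
Byte[5]=DF: 2-byte lead, need 1 cont bytes. acc=0x1F
Byte[6]=95: continuation. acc=(acc<<6)|0x15=0x7D5
Completed: cp=U+07D5 (starts at byte 5)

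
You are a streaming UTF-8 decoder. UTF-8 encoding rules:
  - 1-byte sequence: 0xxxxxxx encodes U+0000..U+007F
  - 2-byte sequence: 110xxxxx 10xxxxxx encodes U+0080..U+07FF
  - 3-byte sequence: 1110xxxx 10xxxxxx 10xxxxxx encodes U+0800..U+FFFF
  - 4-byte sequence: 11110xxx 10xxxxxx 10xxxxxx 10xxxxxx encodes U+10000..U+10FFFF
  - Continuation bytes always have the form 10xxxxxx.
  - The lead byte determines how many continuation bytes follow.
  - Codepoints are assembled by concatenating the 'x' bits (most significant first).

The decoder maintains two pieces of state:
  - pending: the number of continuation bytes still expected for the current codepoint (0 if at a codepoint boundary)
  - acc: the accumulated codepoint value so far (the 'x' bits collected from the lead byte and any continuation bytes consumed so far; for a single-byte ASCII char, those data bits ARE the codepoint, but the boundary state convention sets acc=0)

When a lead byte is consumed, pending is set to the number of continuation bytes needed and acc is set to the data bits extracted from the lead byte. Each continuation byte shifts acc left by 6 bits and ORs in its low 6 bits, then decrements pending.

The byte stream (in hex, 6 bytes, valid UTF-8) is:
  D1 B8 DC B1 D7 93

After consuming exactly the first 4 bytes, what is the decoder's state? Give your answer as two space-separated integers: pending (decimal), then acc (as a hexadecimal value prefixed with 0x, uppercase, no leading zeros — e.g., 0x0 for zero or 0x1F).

Byte[0]=D1: 2-byte lead. pending=1, acc=0x11
Byte[1]=B8: continuation. acc=(acc<<6)|0x38=0x478, pending=0
Byte[2]=DC: 2-byte lead. pending=1, acc=0x1C
Byte[3]=B1: continuation. acc=(acc<<6)|0x31=0x731, pending=0

Answer: 0 0x731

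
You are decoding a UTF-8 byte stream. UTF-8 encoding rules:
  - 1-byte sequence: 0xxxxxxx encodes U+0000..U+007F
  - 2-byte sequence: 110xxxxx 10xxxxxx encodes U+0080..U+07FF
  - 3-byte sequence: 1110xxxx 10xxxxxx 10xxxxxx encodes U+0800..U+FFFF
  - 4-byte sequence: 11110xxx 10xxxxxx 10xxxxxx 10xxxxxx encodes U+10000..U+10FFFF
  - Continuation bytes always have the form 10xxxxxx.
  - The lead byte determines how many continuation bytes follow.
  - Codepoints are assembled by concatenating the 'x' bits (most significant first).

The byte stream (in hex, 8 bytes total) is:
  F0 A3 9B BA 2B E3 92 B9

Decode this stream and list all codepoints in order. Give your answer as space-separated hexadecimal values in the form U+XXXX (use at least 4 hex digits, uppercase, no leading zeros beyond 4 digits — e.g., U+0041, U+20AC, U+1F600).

Answer: U+236FA U+002B U+34B9

Derivation:
Byte[0]=F0: 4-byte lead, need 3 cont bytes. acc=0x0
Byte[1]=A3: continuation. acc=(acc<<6)|0x23=0x23
Byte[2]=9B: continuation. acc=(acc<<6)|0x1B=0x8DB
Byte[3]=BA: continuation. acc=(acc<<6)|0x3A=0x236FA
Completed: cp=U+236FA (starts at byte 0)
Byte[4]=2B: 1-byte ASCII. cp=U+002B
Byte[5]=E3: 3-byte lead, need 2 cont bytes. acc=0x3
Byte[6]=92: continuation. acc=(acc<<6)|0x12=0xD2
Byte[7]=B9: continuation. acc=(acc<<6)|0x39=0x34B9
Completed: cp=U+34B9 (starts at byte 5)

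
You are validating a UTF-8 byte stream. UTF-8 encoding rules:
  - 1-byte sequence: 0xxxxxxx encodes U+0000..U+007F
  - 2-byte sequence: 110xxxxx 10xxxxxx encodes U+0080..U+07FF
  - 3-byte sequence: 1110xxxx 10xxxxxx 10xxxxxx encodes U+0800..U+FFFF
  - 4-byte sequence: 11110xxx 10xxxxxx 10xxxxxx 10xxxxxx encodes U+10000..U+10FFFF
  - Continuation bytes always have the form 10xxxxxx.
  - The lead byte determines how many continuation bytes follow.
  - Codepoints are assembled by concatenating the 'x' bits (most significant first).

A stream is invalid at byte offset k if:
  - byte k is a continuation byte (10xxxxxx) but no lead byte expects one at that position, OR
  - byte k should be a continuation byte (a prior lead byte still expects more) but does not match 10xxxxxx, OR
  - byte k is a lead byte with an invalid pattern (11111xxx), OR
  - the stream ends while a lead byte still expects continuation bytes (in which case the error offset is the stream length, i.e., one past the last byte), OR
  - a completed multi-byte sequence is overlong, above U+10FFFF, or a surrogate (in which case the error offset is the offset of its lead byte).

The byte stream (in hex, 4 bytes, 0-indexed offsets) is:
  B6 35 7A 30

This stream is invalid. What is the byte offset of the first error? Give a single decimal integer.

Byte[0]=B6: INVALID lead byte (not 0xxx/110x/1110/11110)

Answer: 0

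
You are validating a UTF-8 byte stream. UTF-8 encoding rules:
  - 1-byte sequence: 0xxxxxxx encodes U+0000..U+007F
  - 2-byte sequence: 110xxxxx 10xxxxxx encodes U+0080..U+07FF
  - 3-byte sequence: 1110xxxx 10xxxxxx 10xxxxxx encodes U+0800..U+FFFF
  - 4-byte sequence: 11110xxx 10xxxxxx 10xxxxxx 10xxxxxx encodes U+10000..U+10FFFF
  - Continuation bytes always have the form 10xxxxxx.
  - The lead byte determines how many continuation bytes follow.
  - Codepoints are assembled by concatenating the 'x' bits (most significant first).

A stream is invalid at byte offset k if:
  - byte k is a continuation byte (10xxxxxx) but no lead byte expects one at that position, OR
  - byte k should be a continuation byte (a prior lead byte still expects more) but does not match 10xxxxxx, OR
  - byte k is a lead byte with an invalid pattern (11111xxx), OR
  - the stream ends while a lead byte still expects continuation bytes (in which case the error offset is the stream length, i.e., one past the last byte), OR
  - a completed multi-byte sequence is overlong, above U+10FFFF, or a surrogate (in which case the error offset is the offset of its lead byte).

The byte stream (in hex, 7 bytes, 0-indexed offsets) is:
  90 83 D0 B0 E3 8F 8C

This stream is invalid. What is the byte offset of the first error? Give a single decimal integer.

Answer: 0

Derivation:
Byte[0]=90: INVALID lead byte (not 0xxx/110x/1110/11110)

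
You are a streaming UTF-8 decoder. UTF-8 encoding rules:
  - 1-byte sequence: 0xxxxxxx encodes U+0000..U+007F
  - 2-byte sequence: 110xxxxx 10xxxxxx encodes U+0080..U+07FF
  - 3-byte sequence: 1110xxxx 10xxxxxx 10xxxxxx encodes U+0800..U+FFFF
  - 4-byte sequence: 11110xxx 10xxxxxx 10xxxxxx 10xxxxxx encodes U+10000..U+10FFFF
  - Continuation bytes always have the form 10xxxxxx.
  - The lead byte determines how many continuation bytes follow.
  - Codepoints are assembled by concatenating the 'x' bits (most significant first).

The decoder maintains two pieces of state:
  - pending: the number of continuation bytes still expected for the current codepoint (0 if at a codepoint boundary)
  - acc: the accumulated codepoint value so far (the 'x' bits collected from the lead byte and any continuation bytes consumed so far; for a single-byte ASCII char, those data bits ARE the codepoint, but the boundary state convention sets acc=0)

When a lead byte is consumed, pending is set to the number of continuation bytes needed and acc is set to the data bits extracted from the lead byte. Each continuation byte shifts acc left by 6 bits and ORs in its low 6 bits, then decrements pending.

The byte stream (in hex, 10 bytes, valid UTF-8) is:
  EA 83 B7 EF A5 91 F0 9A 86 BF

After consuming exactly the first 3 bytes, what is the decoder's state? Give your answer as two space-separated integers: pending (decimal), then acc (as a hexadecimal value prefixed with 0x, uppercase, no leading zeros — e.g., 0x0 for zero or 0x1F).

Answer: 0 0xA0F7

Derivation:
Byte[0]=EA: 3-byte lead. pending=2, acc=0xA
Byte[1]=83: continuation. acc=(acc<<6)|0x03=0x283, pending=1
Byte[2]=B7: continuation. acc=(acc<<6)|0x37=0xA0F7, pending=0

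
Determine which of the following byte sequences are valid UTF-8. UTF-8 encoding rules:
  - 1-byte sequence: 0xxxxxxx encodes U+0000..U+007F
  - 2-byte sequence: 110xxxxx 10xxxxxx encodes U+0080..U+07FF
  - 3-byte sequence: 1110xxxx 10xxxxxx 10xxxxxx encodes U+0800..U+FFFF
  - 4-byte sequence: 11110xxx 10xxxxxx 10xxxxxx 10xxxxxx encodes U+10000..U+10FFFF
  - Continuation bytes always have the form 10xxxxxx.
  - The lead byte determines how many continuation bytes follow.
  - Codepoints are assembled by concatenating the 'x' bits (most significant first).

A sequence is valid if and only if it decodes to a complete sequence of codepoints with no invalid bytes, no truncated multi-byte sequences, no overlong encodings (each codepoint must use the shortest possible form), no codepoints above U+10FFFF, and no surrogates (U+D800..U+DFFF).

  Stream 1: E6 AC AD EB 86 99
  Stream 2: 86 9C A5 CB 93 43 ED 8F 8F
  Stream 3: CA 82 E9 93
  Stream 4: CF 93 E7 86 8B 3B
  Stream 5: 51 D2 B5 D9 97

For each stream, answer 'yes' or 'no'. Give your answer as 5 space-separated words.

Stream 1: decodes cleanly. VALID
Stream 2: error at byte offset 0. INVALID
Stream 3: error at byte offset 4. INVALID
Stream 4: decodes cleanly. VALID
Stream 5: decodes cleanly. VALID

Answer: yes no no yes yes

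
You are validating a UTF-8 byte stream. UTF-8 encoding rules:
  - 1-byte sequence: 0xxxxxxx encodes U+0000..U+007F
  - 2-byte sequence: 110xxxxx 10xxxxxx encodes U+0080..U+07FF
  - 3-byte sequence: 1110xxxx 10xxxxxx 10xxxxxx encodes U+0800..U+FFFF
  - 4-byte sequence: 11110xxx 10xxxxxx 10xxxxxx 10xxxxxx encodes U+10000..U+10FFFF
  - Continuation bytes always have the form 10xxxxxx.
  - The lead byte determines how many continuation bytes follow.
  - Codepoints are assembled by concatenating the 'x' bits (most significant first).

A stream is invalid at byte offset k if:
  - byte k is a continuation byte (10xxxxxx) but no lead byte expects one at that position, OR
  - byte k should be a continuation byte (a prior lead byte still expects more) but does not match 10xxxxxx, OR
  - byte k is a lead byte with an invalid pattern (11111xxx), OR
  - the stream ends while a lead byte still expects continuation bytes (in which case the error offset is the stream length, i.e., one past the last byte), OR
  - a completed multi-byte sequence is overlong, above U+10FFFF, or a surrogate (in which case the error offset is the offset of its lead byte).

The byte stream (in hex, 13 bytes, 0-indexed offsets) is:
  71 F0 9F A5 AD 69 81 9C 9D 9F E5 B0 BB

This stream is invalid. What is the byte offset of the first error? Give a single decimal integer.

Answer: 6

Derivation:
Byte[0]=71: 1-byte ASCII. cp=U+0071
Byte[1]=F0: 4-byte lead, need 3 cont bytes. acc=0x0
Byte[2]=9F: continuation. acc=(acc<<6)|0x1F=0x1F
Byte[3]=A5: continuation. acc=(acc<<6)|0x25=0x7E5
Byte[4]=AD: continuation. acc=(acc<<6)|0x2D=0x1F96D
Completed: cp=U+1F96D (starts at byte 1)
Byte[5]=69: 1-byte ASCII. cp=U+0069
Byte[6]=81: INVALID lead byte (not 0xxx/110x/1110/11110)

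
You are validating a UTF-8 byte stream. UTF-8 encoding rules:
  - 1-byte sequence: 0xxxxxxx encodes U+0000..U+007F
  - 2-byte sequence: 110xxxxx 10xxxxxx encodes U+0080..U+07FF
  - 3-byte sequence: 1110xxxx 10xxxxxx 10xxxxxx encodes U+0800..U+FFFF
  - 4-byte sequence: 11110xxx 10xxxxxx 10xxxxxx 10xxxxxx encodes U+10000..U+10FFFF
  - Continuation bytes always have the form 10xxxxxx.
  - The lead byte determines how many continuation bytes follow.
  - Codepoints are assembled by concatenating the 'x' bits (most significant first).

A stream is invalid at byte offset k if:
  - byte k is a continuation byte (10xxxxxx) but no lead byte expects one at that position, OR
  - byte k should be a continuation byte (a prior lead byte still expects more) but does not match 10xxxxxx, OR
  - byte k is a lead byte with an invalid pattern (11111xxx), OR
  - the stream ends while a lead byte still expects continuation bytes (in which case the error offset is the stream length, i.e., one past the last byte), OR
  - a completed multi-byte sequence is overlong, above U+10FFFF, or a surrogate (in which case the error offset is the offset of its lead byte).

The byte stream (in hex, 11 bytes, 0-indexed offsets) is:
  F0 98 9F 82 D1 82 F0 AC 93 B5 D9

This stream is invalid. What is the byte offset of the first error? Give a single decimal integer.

Answer: 11

Derivation:
Byte[0]=F0: 4-byte lead, need 3 cont bytes. acc=0x0
Byte[1]=98: continuation. acc=(acc<<6)|0x18=0x18
Byte[2]=9F: continuation. acc=(acc<<6)|0x1F=0x61F
Byte[3]=82: continuation. acc=(acc<<6)|0x02=0x187C2
Completed: cp=U+187C2 (starts at byte 0)
Byte[4]=D1: 2-byte lead, need 1 cont bytes. acc=0x11
Byte[5]=82: continuation. acc=(acc<<6)|0x02=0x442
Completed: cp=U+0442 (starts at byte 4)
Byte[6]=F0: 4-byte lead, need 3 cont bytes. acc=0x0
Byte[7]=AC: continuation. acc=(acc<<6)|0x2C=0x2C
Byte[8]=93: continuation. acc=(acc<<6)|0x13=0xB13
Byte[9]=B5: continuation. acc=(acc<<6)|0x35=0x2C4F5
Completed: cp=U+2C4F5 (starts at byte 6)
Byte[10]=D9: 2-byte lead, need 1 cont bytes. acc=0x19
Byte[11]: stream ended, expected continuation. INVALID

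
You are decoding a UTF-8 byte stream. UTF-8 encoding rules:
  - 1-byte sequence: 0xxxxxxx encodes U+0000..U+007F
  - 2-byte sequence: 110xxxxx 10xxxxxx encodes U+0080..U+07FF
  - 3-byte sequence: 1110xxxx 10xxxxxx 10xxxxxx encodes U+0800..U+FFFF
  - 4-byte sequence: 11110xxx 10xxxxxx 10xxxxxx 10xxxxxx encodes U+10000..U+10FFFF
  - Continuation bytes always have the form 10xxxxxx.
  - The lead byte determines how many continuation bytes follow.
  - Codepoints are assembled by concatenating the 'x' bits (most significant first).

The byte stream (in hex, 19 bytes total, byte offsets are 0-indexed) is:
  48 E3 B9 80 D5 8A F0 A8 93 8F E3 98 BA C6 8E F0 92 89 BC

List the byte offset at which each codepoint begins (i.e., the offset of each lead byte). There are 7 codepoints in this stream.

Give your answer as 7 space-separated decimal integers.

Byte[0]=48: 1-byte ASCII. cp=U+0048
Byte[1]=E3: 3-byte lead, need 2 cont bytes. acc=0x3
Byte[2]=B9: continuation. acc=(acc<<6)|0x39=0xF9
Byte[3]=80: continuation. acc=(acc<<6)|0x00=0x3E40
Completed: cp=U+3E40 (starts at byte 1)
Byte[4]=D5: 2-byte lead, need 1 cont bytes. acc=0x15
Byte[5]=8A: continuation. acc=(acc<<6)|0x0A=0x54A
Completed: cp=U+054A (starts at byte 4)
Byte[6]=F0: 4-byte lead, need 3 cont bytes. acc=0x0
Byte[7]=A8: continuation. acc=(acc<<6)|0x28=0x28
Byte[8]=93: continuation. acc=(acc<<6)|0x13=0xA13
Byte[9]=8F: continuation. acc=(acc<<6)|0x0F=0x284CF
Completed: cp=U+284CF (starts at byte 6)
Byte[10]=E3: 3-byte lead, need 2 cont bytes. acc=0x3
Byte[11]=98: continuation. acc=(acc<<6)|0x18=0xD8
Byte[12]=BA: continuation. acc=(acc<<6)|0x3A=0x363A
Completed: cp=U+363A (starts at byte 10)
Byte[13]=C6: 2-byte lead, need 1 cont bytes. acc=0x6
Byte[14]=8E: continuation. acc=(acc<<6)|0x0E=0x18E
Completed: cp=U+018E (starts at byte 13)
Byte[15]=F0: 4-byte lead, need 3 cont bytes. acc=0x0
Byte[16]=92: continuation. acc=(acc<<6)|0x12=0x12
Byte[17]=89: continuation. acc=(acc<<6)|0x09=0x489
Byte[18]=BC: continuation. acc=(acc<<6)|0x3C=0x1227C
Completed: cp=U+1227C (starts at byte 15)

Answer: 0 1 4 6 10 13 15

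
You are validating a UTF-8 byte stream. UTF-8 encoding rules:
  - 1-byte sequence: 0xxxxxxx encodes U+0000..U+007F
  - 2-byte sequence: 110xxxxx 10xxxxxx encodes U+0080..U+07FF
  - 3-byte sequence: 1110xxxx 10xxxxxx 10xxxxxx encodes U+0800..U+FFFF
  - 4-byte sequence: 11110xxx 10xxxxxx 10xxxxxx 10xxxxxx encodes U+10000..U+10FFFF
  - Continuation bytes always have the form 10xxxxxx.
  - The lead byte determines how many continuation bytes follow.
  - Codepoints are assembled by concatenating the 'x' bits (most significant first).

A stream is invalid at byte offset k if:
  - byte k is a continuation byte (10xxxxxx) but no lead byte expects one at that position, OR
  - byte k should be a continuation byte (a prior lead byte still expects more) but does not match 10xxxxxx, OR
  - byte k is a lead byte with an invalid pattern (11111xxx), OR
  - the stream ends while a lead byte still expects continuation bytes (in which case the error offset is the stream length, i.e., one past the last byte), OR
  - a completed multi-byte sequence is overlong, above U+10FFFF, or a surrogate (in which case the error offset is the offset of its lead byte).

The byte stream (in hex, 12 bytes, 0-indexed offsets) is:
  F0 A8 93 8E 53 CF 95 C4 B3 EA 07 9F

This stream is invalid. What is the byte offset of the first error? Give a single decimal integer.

Byte[0]=F0: 4-byte lead, need 3 cont bytes. acc=0x0
Byte[1]=A8: continuation. acc=(acc<<6)|0x28=0x28
Byte[2]=93: continuation. acc=(acc<<6)|0x13=0xA13
Byte[3]=8E: continuation. acc=(acc<<6)|0x0E=0x284CE
Completed: cp=U+284CE (starts at byte 0)
Byte[4]=53: 1-byte ASCII. cp=U+0053
Byte[5]=CF: 2-byte lead, need 1 cont bytes. acc=0xF
Byte[6]=95: continuation. acc=(acc<<6)|0x15=0x3D5
Completed: cp=U+03D5 (starts at byte 5)
Byte[7]=C4: 2-byte lead, need 1 cont bytes. acc=0x4
Byte[8]=B3: continuation. acc=(acc<<6)|0x33=0x133
Completed: cp=U+0133 (starts at byte 7)
Byte[9]=EA: 3-byte lead, need 2 cont bytes. acc=0xA
Byte[10]=07: expected 10xxxxxx continuation. INVALID

Answer: 10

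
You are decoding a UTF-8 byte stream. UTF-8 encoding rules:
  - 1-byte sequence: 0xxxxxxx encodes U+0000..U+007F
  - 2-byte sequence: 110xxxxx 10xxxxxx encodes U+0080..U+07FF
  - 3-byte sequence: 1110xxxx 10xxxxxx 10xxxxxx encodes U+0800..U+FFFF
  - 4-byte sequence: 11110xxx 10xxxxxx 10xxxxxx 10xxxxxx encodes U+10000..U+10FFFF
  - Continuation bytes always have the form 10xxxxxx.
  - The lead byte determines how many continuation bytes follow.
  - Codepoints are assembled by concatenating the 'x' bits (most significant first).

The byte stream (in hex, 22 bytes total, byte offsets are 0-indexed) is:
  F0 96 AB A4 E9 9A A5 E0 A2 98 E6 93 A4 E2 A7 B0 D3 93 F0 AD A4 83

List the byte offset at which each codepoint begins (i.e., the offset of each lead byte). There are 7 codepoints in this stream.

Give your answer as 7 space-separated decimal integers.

Byte[0]=F0: 4-byte lead, need 3 cont bytes. acc=0x0
Byte[1]=96: continuation. acc=(acc<<6)|0x16=0x16
Byte[2]=AB: continuation. acc=(acc<<6)|0x2B=0x5AB
Byte[3]=A4: continuation. acc=(acc<<6)|0x24=0x16AE4
Completed: cp=U+16AE4 (starts at byte 0)
Byte[4]=E9: 3-byte lead, need 2 cont bytes. acc=0x9
Byte[5]=9A: continuation. acc=(acc<<6)|0x1A=0x25A
Byte[6]=A5: continuation. acc=(acc<<6)|0x25=0x96A5
Completed: cp=U+96A5 (starts at byte 4)
Byte[7]=E0: 3-byte lead, need 2 cont bytes. acc=0x0
Byte[8]=A2: continuation. acc=(acc<<6)|0x22=0x22
Byte[9]=98: continuation. acc=(acc<<6)|0x18=0x898
Completed: cp=U+0898 (starts at byte 7)
Byte[10]=E6: 3-byte lead, need 2 cont bytes. acc=0x6
Byte[11]=93: continuation. acc=(acc<<6)|0x13=0x193
Byte[12]=A4: continuation. acc=(acc<<6)|0x24=0x64E4
Completed: cp=U+64E4 (starts at byte 10)
Byte[13]=E2: 3-byte lead, need 2 cont bytes. acc=0x2
Byte[14]=A7: continuation. acc=(acc<<6)|0x27=0xA7
Byte[15]=B0: continuation. acc=(acc<<6)|0x30=0x29F0
Completed: cp=U+29F0 (starts at byte 13)
Byte[16]=D3: 2-byte lead, need 1 cont bytes. acc=0x13
Byte[17]=93: continuation. acc=(acc<<6)|0x13=0x4D3
Completed: cp=U+04D3 (starts at byte 16)
Byte[18]=F0: 4-byte lead, need 3 cont bytes. acc=0x0
Byte[19]=AD: continuation. acc=(acc<<6)|0x2D=0x2D
Byte[20]=A4: continuation. acc=(acc<<6)|0x24=0xB64
Byte[21]=83: continuation. acc=(acc<<6)|0x03=0x2D903
Completed: cp=U+2D903 (starts at byte 18)

Answer: 0 4 7 10 13 16 18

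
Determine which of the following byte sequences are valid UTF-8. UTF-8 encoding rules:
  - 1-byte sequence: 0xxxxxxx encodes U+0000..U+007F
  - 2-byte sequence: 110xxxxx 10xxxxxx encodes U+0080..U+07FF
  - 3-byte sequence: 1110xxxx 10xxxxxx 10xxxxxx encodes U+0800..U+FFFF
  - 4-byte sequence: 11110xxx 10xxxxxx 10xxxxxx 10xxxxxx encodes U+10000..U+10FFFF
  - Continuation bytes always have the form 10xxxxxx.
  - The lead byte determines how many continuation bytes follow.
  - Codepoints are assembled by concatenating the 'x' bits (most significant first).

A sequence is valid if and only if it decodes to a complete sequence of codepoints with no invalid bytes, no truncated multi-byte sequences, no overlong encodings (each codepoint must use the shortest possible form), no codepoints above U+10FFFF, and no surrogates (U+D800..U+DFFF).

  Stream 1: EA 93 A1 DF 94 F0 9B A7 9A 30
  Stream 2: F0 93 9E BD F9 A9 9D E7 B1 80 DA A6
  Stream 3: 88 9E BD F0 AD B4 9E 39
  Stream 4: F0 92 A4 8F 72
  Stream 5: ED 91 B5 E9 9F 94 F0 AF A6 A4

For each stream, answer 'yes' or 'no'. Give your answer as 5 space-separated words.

Stream 1: decodes cleanly. VALID
Stream 2: error at byte offset 4. INVALID
Stream 3: error at byte offset 0. INVALID
Stream 4: decodes cleanly. VALID
Stream 5: decodes cleanly. VALID

Answer: yes no no yes yes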